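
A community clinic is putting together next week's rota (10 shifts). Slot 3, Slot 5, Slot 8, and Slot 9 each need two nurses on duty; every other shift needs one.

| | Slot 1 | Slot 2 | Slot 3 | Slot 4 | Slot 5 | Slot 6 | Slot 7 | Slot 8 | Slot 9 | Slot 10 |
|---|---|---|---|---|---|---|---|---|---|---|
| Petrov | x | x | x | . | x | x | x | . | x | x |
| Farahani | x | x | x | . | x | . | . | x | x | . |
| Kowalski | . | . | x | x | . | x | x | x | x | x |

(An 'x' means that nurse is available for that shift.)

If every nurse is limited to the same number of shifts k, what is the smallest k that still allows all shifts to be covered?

With 3 nurses and 14 worker-slots to fill, someone must work at least ⌈14/3⌉ = 5 shifts, so k ≥ 5.
k = 5 works: Slot 1→Petrov, Slot 2→Petrov, Slot 3→Farahani+Kowalski, Slot 4→Kowalski, Slot 5→Petrov+Farahani, Slot 6→Petrov, Slot 7→Petrov, Slot 8→Farahani+Kowalski, Slot 9→Farahani+Kowalski, Slot 10→Kowalski.
Loads: Petrov 5, Farahani 4, Kowalski 5 — all ≤ 5.

5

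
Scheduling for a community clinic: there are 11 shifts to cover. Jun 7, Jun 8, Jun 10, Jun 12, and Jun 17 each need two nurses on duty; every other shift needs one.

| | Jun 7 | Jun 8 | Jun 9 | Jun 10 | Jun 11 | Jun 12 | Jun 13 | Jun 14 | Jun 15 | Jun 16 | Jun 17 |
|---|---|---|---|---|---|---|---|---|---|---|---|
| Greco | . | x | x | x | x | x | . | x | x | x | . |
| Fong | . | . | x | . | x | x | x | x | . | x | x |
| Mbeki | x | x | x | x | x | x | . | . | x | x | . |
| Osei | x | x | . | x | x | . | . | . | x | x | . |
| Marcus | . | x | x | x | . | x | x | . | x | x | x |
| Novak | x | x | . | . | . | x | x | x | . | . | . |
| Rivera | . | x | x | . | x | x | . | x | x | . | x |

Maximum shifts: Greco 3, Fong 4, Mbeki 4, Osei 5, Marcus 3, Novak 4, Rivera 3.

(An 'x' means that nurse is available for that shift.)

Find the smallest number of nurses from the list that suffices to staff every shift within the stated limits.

4

16 slots to fill and no one can take more than 5, so at least ⌈16/5⌉ = 4 nurses are needed.
Fong, Mbeki, Osei, and Marcus alone can cover everything: Jun 7→Mbeki+Osei, Jun 8→Mbeki+Osei, Jun 9→Fong, Jun 10→Mbeki+Osei, Jun 11→Osei, Jun 12→Mbeki+Marcus, Jun 13→Fong, Jun 14→Fong, Jun 15→Osei, Jun 16→Marcus, Jun 17→Fong+Marcus.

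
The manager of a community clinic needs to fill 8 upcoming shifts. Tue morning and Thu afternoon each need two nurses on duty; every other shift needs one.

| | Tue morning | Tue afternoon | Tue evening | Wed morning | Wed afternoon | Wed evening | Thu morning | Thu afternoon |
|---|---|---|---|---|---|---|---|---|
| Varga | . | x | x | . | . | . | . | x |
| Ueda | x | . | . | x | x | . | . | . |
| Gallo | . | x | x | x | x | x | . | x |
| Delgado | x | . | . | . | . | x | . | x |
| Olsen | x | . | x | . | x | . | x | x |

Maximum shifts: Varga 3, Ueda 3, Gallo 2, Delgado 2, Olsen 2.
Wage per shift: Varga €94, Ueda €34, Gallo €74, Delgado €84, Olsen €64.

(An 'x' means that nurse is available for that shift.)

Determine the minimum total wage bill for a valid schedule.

€640

Thu morning can only be covered by Olsen, so that assignment is forced.
Picking the cheapest available nurse for each shift independently would cost €580, but that ignores the shift limits.
An optimal schedule: Tue morning→Ueda+Delgado, Tue afternoon→Gallo, Tue evening→Olsen, Wed morning→Ueda, Wed afternoon→Ueda, Wed evening→Gallo, Thu morning→Olsen, Thu afternoon→Delgado+Varga.
Total: 34 + 84 + 74 + 64 + 34 + 34 + 74 + 64 + 84 + 94 = €640.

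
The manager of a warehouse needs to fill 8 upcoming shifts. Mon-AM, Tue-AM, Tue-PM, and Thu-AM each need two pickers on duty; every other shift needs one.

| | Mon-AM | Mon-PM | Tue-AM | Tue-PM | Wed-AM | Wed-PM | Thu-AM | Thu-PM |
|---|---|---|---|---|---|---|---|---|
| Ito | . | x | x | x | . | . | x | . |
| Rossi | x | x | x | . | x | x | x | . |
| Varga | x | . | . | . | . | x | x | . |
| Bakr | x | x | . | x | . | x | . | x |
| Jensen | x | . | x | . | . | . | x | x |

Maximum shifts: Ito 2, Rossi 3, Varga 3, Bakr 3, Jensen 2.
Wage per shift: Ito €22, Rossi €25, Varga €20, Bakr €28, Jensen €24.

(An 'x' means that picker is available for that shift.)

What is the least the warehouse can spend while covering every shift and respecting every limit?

€283

Tue-PM can only be covered by Ito and Bakr, so that assignment is forced.
Wed-AM can only be covered by Rossi, so that assignment is forced.
Picking the cheapest available picker for each shift independently would cost €273, but that ignores the shift limits.
An optimal schedule: Mon-AM→Varga+Bakr, Mon-PM→Ito, Tue-AM→Jensen+Rossi, Tue-PM→Ito+Bakr, Wed-AM→Rossi, Wed-PM→Varga, Thu-AM→Varga+Rossi, Thu-PM→Jensen.
Total: 20 + 28 + 22 + 24 + 25 + 22 + 28 + 25 + 20 + 20 + 25 + 24 = €283.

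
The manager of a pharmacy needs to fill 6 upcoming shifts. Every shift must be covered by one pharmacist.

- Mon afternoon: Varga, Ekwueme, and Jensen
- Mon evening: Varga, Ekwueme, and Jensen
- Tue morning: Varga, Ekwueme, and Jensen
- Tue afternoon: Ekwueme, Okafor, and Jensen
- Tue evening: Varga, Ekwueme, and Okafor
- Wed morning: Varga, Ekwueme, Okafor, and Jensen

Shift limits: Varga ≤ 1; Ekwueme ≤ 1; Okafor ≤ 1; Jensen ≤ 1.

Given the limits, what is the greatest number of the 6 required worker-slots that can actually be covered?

Total capacity across all pharmacists is 1+1+1+1 = 4, and 6 slots are needed, so at most 4 can be filled.
An assignment achieving 4: Mon afternoon→Varga, Mon evening→Ekwueme, Tue morning→Jensen, Tue afternoon→Okafor.
Loads: Varga 1/1, Ekwueme 1/1, Okafor 1/1, Jensen 1/1.

4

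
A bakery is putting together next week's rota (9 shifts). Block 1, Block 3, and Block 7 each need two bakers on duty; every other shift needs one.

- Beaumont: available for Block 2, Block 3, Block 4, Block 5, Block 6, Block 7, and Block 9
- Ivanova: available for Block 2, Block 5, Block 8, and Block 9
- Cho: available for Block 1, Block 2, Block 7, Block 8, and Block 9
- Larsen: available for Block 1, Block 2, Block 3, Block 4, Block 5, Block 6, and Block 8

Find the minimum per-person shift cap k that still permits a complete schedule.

With 4 bakers and 12 worker-slots to fill, someone must work at least ⌈12/4⌉ = 3 shifts, so k ≥ 3.
k = 3 works: Block 1→Cho+Larsen, Block 2→Cho, Block 3→Beaumont+Larsen, Block 4→Beaumont, Block 5→Ivanova, Block 6→Larsen, Block 7→Beaumont+Cho, Block 8→Ivanova, Block 9→Ivanova.
Loads: Beaumont 3, Ivanova 3, Cho 3, Larsen 3 — all ≤ 3.

3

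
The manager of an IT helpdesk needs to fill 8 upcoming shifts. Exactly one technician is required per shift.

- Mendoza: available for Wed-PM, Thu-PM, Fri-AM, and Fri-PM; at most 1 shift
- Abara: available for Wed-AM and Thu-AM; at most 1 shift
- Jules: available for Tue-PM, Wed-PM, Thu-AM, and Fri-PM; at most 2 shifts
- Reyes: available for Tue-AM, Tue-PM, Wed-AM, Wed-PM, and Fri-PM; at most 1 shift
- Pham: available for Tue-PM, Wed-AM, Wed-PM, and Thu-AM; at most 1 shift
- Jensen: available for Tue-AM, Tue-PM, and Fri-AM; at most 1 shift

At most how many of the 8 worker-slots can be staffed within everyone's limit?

7

Total capacity across all technicians is 1+1+2+1+1+1 = 7, and 8 slots are needed, so at most 7 can be filled.
An assignment achieving 7: Tue-AM→Reyes, Tue-PM→Pham, Wed-AM→Abara, Thu-AM→Jules, Thu-PM→Mendoza, Fri-AM→Jensen, Fri-PM→Jules.
Loads: Mendoza 1/1, Abara 1/1, Jules 2/2, Reyes 1/1, Pham 1/1, Jensen 1/1.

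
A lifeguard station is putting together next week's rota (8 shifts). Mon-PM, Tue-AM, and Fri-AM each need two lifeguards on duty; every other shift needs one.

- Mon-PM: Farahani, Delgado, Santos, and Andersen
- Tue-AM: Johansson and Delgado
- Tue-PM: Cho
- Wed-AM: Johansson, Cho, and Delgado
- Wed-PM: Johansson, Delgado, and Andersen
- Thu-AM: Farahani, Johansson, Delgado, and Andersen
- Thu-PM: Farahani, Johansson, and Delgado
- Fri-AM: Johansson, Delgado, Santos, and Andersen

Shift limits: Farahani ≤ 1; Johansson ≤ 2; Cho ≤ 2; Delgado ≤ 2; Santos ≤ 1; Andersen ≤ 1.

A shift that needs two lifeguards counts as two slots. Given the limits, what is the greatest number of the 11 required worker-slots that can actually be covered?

9

Total capacity across all lifeguards is 1+2+2+2+1+1 = 9, and 11 slots are needed, so at most 9 can be filled.
An assignment achieving 9: Mon-PM→Delgado+Santos, Tue-AM→Johansson+Delgado, Tue-PM→Cho, Wed-AM→Cho, Wed-PM→Johansson, Thu-AM→Andersen, Thu-PM→Farahani.
Loads: Farahani 1/1, Johansson 2/2, Cho 2/2, Delgado 2/2, Santos 1/1, Andersen 1/1.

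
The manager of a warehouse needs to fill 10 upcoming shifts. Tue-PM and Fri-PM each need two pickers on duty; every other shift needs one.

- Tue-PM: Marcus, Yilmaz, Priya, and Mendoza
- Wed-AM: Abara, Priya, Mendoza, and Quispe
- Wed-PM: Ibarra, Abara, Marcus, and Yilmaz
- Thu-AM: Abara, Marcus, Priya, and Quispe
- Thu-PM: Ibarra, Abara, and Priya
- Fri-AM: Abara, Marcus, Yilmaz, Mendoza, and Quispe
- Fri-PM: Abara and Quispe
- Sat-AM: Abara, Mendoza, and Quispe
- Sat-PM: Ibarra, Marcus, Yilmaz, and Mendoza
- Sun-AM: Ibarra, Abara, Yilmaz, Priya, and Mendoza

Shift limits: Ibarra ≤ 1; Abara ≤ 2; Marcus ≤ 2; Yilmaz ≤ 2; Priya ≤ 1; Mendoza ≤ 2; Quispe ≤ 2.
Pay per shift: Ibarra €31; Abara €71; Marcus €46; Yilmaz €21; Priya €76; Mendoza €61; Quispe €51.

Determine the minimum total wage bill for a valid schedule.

€607

Fri-PM can only be covered by Abara and Quispe, so that assignment is forced.
Picking the cheapest available picker for each shift independently would cost €452, but that ignores the shift limits.
An optimal schedule: Tue-PM→Yilmaz+Mendoza, Wed-AM→Priya, Wed-PM→Marcus, Thu-AM→Marcus, Thu-PM→Ibarra, Fri-AM→Quispe, Fri-PM→Abara+Quispe, Sat-AM→Abara, Sat-PM→Yilmaz, Sun-AM→Mendoza.
Total: 21 + 61 + 76 + 46 + 46 + 31 + 51 + 71 + 51 + 71 + 21 + 61 = €607.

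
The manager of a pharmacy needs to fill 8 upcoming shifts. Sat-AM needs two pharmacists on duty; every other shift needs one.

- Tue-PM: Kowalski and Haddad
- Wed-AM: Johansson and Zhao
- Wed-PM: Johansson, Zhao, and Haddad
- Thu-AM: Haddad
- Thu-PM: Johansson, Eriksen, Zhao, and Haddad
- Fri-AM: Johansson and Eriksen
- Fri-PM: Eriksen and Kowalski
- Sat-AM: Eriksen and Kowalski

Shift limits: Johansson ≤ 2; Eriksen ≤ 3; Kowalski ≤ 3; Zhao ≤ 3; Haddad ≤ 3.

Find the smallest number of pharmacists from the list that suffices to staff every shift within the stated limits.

9 slots to fill and no one can take more than 3, so at least ⌈9/3⌉ = 3 pharmacists are needed.
Shifts {Wed-AM, Thu-AM, Sat-AM} need 4 slots, but among the pharmacists available for them (Johansson, Eriksen, Kowalski, Zhao, and Haddad) any 3 together supply at most 3. So 3 pharmacists are not enough.
Johansson, Eriksen, Kowalski, and Haddad alone can cover everything: Tue-PM→Kowalski, Wed-AM→Johansson, Wed-PM→Johansson, Thu-AM→Haddad, Thu-PM→Haddad, Fri-AM→Eriksen, Fri-PM→Eriksen, Sat-AM→Eriksen+Kowalski.

4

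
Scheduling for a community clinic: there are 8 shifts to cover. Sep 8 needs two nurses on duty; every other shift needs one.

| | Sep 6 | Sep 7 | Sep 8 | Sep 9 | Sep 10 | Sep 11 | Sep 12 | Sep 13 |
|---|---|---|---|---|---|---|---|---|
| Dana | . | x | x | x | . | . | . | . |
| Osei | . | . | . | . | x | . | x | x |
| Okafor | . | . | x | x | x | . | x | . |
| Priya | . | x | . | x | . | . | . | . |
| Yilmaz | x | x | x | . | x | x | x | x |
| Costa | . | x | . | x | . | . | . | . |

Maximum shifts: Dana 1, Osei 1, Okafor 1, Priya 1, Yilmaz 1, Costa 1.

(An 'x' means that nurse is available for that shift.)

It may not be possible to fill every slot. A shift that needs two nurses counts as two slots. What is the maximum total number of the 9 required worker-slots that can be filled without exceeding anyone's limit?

6

Total capacity across all nurses is 1+1+1+1+1+1 = 6, and 9 slots are needed, so at most 6 can be filled.
An assignment achieving 6: Sep 6→Yilmaz, Sep 7→Priya, Sep 8→Dana+Okafor, Sep 9→Costa, Sep 13→Osei.
Loads: Dana 1/1, Osei 1/1, Okafor 1/1, Priya 1/1, Yilmaz 1/1, Costa 1/1.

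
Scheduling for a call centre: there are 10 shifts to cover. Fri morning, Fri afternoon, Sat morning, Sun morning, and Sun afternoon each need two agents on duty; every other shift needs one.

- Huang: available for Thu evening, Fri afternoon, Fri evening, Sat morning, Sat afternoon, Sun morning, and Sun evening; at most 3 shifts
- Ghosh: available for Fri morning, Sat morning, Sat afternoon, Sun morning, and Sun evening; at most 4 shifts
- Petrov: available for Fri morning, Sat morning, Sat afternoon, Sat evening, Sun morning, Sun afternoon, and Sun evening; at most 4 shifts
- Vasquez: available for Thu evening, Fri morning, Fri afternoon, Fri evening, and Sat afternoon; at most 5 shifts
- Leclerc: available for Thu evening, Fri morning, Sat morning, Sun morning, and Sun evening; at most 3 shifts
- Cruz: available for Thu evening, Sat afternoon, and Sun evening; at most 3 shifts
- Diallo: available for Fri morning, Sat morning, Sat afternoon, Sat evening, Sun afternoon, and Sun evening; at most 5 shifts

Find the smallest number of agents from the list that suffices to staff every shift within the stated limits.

15 slots to fill and no one can take more than 5, so at least ⌈15/5⌉ = 3 agents are needed.
Any 3 agents together have capacity at most 5+5+4 = 14 < 15 slots, so 3 can never suffice.
Huang, Petrov, Vasquez, and Diallo alone can cover everything: Thu evening→Huang, Fri morning→Vasquez+Diallo, Fri afternoon→Huang+Vasquez, Fri evening→Vasquez, Sat morning→Petrov+Diallo, Sat afternoon→Vasquez, Sat evening→Petrov, Sun morning→Huang+Petrov, Sun afternoon→Petrov+Diallo, Sun evening→Diallo.

4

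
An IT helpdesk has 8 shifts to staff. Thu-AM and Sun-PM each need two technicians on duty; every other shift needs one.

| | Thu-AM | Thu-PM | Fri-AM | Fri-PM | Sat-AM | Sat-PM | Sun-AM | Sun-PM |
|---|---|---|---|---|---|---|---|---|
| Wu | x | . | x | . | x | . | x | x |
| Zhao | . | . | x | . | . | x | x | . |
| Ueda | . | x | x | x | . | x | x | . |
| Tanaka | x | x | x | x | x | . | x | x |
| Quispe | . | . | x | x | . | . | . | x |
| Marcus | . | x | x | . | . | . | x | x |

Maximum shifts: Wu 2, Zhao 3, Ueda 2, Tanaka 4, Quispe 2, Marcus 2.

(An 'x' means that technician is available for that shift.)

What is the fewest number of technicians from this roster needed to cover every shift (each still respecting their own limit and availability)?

10 slots to fill and no one can take more than 4, so at least ⌈10/4⌉ = 3 technicians are needed.
Any 3 technicians together have capacity at most 4+3+2 = 9 < 10 slots, so 3 can never suffice.
Wu, Zhao, Ueda, and Tanaka alone can cover everything: Thu-AM→Wu+Tanaka, Thu-PM→Ueda, Fri-AM→Zhao, Fri-PM→Ueda, Sat-AM→Tanaka, Sat-PM→Zhao, Sun-AM→Zhao, Sun-PM→Wu+Tanaka.

4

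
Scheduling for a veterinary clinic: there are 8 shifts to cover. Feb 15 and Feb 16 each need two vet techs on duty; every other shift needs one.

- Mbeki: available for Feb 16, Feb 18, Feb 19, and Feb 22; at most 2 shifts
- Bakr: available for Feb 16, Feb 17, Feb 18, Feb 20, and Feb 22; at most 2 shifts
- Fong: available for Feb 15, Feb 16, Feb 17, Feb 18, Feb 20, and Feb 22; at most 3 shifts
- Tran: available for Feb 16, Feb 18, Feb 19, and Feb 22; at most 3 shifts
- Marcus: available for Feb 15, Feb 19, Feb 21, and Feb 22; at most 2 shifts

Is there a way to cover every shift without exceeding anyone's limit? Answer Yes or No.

Feb 15 can only be covered by Fong and Marcus, so that assignment is forced.
Feb 21 can only be covered by Marcus, so that assignment is forced.
One valid schedule: Feb 15→Fong+Marcus, Feb 16→Fong+Tran, Feb 17→Bakr, Feb 18→Mbeki, Feb 19→Mbeki, Feb 20→Bakr, Feb 21→Marcus, Feb 22→Fong.
Loads: Mbeki 2/2, Bakr 2/2, Fong 3/3, Tran 1/3, Marcus 2/2 — all within limits.

Yes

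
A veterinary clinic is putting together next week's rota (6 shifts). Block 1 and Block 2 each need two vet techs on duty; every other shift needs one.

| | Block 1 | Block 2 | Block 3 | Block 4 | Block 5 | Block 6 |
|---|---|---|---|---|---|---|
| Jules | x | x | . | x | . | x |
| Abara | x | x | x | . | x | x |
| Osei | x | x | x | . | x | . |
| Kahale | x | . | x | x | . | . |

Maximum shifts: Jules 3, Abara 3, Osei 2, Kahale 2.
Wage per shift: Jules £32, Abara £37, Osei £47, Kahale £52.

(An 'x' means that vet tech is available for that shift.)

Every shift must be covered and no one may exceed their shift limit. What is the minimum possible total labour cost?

£301

Picking the cheapest available vet tech for each shift independently would cost £276, but that ignores the shift limits.
An optimal schedule: Block 1→Abara+Osei, Block 2→Jules+Abara, Block 3→Osei, Block 4→Jules, Block 5→Abara, Block 6→Jules.
Total: 37 + 47 + 32 + 37 + 47 + 32 + 37 + 32 = £301.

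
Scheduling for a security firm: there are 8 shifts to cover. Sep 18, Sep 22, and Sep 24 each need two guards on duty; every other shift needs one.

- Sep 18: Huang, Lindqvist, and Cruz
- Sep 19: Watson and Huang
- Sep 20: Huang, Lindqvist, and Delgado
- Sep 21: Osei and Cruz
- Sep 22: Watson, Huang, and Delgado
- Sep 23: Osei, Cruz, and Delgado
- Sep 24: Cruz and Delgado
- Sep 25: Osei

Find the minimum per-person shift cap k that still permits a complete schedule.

2

With 6 guards and 11 worker-slots to fill, someone must work at least ⌈11/6⌉ = 2 shifts, so k ≥ 2.
k = 2 works: Sep 18→Huang+Lindqvist, Sep 19→Watson, Sep 20→Huang, Sep 21→Osei, Sep 22→Watson+Delgado, Sep 23→Cruz, Sep 24→Cruz+Delgado, Sep 25→Osei.
Loads: Watson 2, Huang 2, Osei 2, Lindqvist 1, Cruz 2, Delgado 2 — all ≤ 2.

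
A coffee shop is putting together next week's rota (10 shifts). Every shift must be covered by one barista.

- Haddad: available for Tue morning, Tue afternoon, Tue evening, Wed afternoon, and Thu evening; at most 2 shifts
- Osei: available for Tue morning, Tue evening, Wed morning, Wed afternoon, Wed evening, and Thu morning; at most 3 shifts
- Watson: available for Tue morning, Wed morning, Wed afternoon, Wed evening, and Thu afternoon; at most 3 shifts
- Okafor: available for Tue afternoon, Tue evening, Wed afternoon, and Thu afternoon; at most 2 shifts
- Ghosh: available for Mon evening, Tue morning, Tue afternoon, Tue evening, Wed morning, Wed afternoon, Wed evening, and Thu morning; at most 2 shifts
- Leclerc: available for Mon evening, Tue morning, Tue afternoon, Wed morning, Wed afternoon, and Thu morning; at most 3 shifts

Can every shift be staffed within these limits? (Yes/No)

Thu evening can only be covered by Haddad, so that assignment is forced.
One valid schedule: Mon evening→Ghosh, Tue morning→Watson, Tue afternoon→Haddad, Tue evening→Osei, Wed morning→Watson, Wed afternoon→Okafor, Wed evening→Osei, Thu morning→Osei, Thu afternoon→Watson, Thu evening→Haddad.
Loads: Haddad 2/2, Osei 3/3, Watson 3/3, Okafor 1/2, Ghosh 1/2, Leclerc 0/3 — all within limits.

Yes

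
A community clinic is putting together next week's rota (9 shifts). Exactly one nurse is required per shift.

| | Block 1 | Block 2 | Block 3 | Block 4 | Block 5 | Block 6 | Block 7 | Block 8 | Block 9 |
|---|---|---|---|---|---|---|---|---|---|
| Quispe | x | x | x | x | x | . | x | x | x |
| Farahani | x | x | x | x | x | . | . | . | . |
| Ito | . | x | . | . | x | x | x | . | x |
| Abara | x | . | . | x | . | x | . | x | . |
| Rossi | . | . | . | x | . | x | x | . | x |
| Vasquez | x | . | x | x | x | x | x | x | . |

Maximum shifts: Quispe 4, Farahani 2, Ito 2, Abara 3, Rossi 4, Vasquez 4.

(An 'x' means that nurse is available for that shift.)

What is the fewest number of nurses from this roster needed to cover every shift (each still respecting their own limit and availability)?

9 slots to fill and no one can take more than 4, so at least ⌈9/4⌉ = 3 nurses are needed.
Quispe, Farahani, and Abara alone can cover everything: Block 1→Farahani, Block 2→Quispe, Block 3→Quispe, Block 4→Abara, Block 5→Farahani, Block 6→Abara, Block 7→Quispe, Block 8→Abara, Block 9→Quispe.

3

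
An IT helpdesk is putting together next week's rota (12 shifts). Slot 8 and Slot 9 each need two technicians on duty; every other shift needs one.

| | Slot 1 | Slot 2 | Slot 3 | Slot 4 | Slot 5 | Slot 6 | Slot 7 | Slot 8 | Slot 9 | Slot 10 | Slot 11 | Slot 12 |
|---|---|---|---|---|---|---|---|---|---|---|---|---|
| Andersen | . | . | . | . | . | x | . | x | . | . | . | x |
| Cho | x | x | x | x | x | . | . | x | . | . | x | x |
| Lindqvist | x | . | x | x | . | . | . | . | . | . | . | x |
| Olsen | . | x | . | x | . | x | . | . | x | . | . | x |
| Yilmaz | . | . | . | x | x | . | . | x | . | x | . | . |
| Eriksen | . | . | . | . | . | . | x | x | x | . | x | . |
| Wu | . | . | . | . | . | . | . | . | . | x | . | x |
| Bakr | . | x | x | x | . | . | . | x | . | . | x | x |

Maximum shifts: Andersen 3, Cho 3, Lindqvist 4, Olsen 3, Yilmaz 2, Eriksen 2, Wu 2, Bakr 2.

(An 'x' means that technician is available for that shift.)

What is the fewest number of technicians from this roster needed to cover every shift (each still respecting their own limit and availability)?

14 slots to fill and no one can take more than 4, so at least ⌈14/4⌉ = 4 technicians are needed.
Any 4 technicians together have capacity at most 4+3+3+3 = 13 < 14 slots, so 4 can never suffice.
Cho, Lindqvist, Olsen, Yilmaz, and Eriksen alone can cover everything: Slot 1→Lindqvist, Slot 2→Olsen, Slot 3→Lindqvist, Slot 4→Lindqvist, Slot 5→Cho, Slot 6→Olsen, Slot 7→Eriksen, Slot 8→Cho+Yilmaz, Slot 9→Olsen+Eriksen, Slot 10→Yilmaz, Slot 11→Cho, Slot 12→Lindqvist.

5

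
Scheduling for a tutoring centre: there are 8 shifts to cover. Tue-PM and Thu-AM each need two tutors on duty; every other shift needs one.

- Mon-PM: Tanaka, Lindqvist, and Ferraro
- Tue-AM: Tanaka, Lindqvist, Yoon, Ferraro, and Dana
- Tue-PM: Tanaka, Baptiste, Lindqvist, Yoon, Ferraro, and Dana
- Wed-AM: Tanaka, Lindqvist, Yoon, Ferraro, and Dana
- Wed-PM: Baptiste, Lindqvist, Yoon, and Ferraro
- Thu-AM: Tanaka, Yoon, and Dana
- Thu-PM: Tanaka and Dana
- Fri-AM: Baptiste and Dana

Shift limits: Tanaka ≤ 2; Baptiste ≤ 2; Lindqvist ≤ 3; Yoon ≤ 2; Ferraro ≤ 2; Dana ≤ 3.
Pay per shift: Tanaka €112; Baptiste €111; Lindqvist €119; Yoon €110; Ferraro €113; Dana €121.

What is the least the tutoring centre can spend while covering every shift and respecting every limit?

Picking the cheapest available tutor for each shift independently would cost €1108, but that ignores the shift limits.
An optimal schedule: Mon-PM→Ferraro, Tue-AM→Ferraro, Tue-PM→Baptiste+Lindqvist, Wed-AM→Lindqvist, Wed-PM→Yoon, Thu-AM→Yoon+Tanaka, Thu-PM→Tanaka, Fri-AM→Baptiste.
Total: 113 + 113 + 111 + 119 + 119 + 110 + 110 + 112 + 112 + 111 = €1130.

€1130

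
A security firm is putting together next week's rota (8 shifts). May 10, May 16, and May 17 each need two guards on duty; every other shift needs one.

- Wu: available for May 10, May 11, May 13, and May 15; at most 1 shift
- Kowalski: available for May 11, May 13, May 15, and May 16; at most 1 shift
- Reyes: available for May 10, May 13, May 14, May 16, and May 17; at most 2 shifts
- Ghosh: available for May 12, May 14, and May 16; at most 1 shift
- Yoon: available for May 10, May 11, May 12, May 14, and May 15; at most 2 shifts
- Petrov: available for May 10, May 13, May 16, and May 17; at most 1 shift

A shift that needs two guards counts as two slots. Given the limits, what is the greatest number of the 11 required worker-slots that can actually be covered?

8

Total capacity across all guards is 1+1+2+1+2+1 = 8, and 11 slots are needed, so at most 8 can be filled.
An assignment achieving 8: May 10→Yoon, May 11→Wu, May 12→Ghosh, May 13→Kowalski, May 14→Reyes, May 15→Yoon, May 17→Reyes+Petrov.
Loads: Wu 1/1, Kowalski 1/1, Reyes 2/2, Ghosh 1/1, Yoon 2/2, Petrov 1/1.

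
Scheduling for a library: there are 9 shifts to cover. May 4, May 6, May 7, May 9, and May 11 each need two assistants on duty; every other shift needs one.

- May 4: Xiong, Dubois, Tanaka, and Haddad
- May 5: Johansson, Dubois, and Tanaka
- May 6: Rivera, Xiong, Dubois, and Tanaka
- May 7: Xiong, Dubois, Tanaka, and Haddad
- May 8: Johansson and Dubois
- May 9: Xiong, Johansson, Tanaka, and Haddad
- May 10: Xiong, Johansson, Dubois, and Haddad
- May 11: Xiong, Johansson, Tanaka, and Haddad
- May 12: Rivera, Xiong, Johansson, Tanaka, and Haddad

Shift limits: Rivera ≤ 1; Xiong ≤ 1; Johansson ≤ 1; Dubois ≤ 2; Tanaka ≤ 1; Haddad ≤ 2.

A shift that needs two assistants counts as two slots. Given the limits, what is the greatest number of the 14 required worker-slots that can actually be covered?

Total capacity across all assistants is 1+1+1+2+1+2 = 8, and 14 slots are needed, so at most 8 can be filled.
An assignment achieving 8: May 4→Xiong+Dubois, May 5→Dubois, May 6→Rivera+Tanaka, May 7→Haddad, May 8→Johansson, May 9→Haddad.
Loads: Rivera 1/1, Xiong 1/1, Johansson 1/1, Dubois 2/2, Tanaka 1/1, Haddad 2/2.

8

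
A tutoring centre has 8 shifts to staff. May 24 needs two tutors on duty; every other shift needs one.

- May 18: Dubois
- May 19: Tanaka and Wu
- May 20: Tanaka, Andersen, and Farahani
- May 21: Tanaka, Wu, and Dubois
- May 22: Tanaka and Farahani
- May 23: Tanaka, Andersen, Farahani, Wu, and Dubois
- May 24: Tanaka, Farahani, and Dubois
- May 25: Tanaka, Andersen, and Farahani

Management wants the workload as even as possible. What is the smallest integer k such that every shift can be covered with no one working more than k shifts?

2

With 5 tutors and 9 worker-slots to fill, someone must work at least ⌈9/5⌉ = 2 shifts, so k ≥ 2.
k = 2 works: May 18→Dubois, May 19→Tanaka, May 20→Andersen, May 21→Wu, May 22→Tanaka, May 23→Farahani, May 24→Farahani+Dubois, May 25→Andersen.
Loads: Tanaka 2, Andersen 2, Farahani 2, Wu 1, Dubois 2 — all ≤ 2.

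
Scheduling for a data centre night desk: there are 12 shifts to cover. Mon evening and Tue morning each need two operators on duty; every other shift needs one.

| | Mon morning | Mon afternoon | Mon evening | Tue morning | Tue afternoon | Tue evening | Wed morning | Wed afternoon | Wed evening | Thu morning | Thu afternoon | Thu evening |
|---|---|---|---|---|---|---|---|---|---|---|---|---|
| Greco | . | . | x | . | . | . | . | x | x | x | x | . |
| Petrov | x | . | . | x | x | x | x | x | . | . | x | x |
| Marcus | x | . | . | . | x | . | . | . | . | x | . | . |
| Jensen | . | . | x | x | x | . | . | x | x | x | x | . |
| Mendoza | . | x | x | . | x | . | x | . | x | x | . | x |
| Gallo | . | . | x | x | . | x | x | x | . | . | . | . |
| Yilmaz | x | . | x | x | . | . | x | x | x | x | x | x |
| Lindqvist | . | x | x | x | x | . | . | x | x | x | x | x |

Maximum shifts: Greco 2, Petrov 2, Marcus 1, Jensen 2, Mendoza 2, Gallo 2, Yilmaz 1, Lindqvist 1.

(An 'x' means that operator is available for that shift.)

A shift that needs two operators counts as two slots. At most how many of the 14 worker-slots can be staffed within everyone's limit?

13

Total capacity across all operators is 2+2+1+2+2+2+1+1 = 13, and 14 slots are needed, so at most 13 can be filled.
An assignment achieving 13: Mon morning→Petrov, Mon afternoon→Mendoza, Mon evening→Jensen+Gallo, Tue morning→Jensen+Gallo, Tue afternoon→Marcus, Tue evening→Petrov, Wed morning→Mendoza, Wed afternoon→Lindqvist, Wed evening→Greco, Thu afternoon→Greco, Thu evening→Yilmaz.
Loads: Greco 2/2, Petrov 2/2, Marcus 1/1, Jensen 2/2, Mendoza 2/2, Gallo 2/2, Yilmaz 1/1, Lindqvist 1/1.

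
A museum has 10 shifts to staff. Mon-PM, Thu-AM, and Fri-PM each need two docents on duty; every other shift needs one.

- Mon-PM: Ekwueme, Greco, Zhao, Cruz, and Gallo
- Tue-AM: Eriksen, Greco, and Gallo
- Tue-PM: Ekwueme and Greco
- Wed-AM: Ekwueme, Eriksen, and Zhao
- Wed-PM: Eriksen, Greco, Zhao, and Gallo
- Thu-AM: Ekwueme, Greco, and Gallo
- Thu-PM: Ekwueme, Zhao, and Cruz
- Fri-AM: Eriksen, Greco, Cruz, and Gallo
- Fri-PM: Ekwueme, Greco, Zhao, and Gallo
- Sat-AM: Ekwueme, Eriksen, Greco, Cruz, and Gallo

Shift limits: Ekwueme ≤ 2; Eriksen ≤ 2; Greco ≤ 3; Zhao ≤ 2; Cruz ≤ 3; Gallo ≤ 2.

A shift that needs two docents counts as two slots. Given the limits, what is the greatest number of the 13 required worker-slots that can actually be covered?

Total capacity across all docents is 2+2+3+2+3+2 = 14, and 13 slots are needed, so at most 13 can be filled.
An assignment achieving 13: Mon-PM→Cruz+Gallo, Tue-AM→Eriksen, Tue-PM→Ekwueme, Wed-AM→Ekwueme, Wed-PM→Eriksen, Thu-AM→Greco+Gallo, Thu-PM→Zhao, Fri-AM→Greco, Fri-PM→Greco+Zhao, Sat-AM→Cruz.
Loads: Ekwueme 2/2, Eriksen 2/2, Greco 3/3, Zhao 2/2, Cruz 2/3, Gallo 2/2.

13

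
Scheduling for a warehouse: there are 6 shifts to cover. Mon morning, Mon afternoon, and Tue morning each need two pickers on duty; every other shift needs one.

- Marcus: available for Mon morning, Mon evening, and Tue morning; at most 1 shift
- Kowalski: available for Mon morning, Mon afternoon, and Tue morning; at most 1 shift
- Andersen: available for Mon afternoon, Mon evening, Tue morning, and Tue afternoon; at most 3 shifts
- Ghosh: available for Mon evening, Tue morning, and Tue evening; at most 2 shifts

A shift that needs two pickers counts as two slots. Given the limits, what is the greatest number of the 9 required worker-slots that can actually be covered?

Total capacity across all pickers is 1+1+3+2 = 7, and 9 slots are needed, so at most 7 can be filled.
An assignment achieving 7: Mon morning→Marcus+Kowalski, Mon afternoon→Andersen, Mon evening→Andersen, Tue morning→Ghosh, Tue afternoon→Andersen, Tue evening→Ghosh.
Loads: Marcus 1/1, Kowalski 1/1, Andersen 3/3, Ghosh 2/2.

7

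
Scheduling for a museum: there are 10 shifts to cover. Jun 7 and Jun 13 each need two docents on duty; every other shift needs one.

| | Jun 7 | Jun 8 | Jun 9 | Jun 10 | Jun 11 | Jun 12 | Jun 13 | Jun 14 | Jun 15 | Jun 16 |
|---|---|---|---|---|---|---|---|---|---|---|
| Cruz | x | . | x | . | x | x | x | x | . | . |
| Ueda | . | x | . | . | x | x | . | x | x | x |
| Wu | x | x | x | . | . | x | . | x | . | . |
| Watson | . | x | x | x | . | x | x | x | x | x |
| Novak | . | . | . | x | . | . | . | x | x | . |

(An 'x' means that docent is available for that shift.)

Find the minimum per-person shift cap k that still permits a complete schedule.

With 5 docents and 12 worker-slots to fill, someone must work at least ⌈12/5⌉ = 3 shifts, so k ≥ 3.
k = 3 works: Jun 7→Cruz+Wu, Jun 8→Ueda, Jun 9→Wu, Jun 10→Watson, Jun 11→Cruz, Jun 12→Wu, Jun 13→Cruz+Watson, Jun 14→Watson, Jun 15→Ueda, Jun 16→Ueda.
Loads: Cruz 3, Ueda 3, Wu 3, Watson 3, Novak 0 — all ≤ 3.

3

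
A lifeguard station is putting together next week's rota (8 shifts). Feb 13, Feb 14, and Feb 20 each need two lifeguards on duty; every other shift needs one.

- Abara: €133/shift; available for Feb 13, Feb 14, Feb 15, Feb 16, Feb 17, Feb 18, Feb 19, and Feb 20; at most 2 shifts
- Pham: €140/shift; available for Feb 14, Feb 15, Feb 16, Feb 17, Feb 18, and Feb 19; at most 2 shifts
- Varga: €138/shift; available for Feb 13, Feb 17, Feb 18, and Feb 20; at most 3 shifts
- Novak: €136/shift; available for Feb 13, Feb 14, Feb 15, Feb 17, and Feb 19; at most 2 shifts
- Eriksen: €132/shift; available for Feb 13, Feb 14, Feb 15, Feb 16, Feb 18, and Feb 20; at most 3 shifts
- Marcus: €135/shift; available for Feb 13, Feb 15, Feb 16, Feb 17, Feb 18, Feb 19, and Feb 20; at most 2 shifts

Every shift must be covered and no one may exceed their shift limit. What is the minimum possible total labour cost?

€1480

Picking the cheapest available lifeguard for each shift independently would cost €1457, but that ignores the shift limits.
An optimal schedule: Feb 13→Novak+Varga, Feb 14→Eriksen+Novak, Feb 15→Eriksen, Feb 16→Eriksen, Feb 17→Abara, Feb 18→Marcus, Feb 19→Abara, Feb 20→Marcus+Varga.
Total: 136 + 138 + 132 + 136 + 132 + 132 + 133 + 135 + 133 + 135 + 138 = €1480.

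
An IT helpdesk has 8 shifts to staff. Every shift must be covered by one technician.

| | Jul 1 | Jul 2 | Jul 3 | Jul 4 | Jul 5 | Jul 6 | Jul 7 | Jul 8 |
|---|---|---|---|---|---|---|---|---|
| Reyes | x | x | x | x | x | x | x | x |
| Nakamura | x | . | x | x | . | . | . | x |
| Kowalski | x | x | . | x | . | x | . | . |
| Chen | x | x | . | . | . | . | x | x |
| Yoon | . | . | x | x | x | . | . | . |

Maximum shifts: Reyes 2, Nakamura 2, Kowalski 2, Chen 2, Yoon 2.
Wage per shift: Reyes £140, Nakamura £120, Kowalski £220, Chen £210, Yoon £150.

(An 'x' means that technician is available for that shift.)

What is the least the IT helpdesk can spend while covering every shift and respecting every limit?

£1240

Picking the cheapest available technician for each shift independently would cost £1040, but that ignores the shift limits.
An optimal schedule: Jul 1→Nakamura, Jul 2→Chen, Jul 3→Yoon, Jul 4→Yoon, Jul 5→Reyes, Jul 6→Reyes, Jul 7→Chen, Jul 8→Nakamura.
Total: 120 + 210 + 150 + 150 + 140 + 140 + 210 + 120 = £1240.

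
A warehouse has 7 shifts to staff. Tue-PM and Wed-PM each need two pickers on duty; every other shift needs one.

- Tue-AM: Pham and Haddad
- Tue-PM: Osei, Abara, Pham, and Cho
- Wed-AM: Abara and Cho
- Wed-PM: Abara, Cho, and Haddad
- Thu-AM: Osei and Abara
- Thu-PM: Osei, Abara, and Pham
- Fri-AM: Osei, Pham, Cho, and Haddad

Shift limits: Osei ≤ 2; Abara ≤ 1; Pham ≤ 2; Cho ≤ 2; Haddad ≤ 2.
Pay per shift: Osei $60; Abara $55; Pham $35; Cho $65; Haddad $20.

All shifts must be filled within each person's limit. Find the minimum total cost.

Picking the cheapest available picker for each shift independently would cost $350, but that ignores the shift limits.
An optimal schedule: Tue-AM→Pham, Tue-PM→Pham+Cho, Wed-AM→Abara, Wed-PM→Cho+Haddad, Thu-AM→Osei, Thu-PM→Osei, Fri-AM→Haddad.
Total: 35 + 35 + 65 + 55 + 65 + 20 + 60 + 60 + 20 = $415.

$415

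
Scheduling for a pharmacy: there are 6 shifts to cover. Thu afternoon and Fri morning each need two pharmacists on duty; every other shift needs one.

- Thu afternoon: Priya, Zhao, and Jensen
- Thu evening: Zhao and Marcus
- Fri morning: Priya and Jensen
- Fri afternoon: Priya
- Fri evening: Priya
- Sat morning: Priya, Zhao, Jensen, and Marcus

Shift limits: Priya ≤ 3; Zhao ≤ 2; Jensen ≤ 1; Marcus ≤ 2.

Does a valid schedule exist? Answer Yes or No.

No

Total capacity is 8 and 8 slots are needed, so capacity alone doesn't rule it out.
Shifts {Thu afternoon, Fri morning, Fri afternoon, Fri evening} need 6 worker-slots in total, but the pharmacists available for any of those shifts (Priya, Zhao, and Jensen) can supply at most 5 among them. So no valid schedule exists.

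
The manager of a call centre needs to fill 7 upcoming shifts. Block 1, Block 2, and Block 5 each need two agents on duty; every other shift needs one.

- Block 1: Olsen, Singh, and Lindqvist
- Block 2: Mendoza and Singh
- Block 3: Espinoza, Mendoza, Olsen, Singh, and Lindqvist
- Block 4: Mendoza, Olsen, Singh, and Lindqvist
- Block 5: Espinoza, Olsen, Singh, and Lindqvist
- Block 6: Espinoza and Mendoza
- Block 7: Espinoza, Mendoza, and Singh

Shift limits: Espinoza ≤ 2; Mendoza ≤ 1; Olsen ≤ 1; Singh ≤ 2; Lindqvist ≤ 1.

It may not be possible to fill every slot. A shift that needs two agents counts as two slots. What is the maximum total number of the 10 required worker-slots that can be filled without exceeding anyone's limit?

7

Total capacity across all agents is 2+1+1+2+1 = 7, and 10 slots are needed, so at most 7 can be filled.
An assignment achieving 7: Block 1→Olsen+Singh, Block 2→Mendoza+Singh, Block 4→Lindqvist, Block 6→Espinoza, Block 7→Espinoza.
Loads: Espinoza 2/2, Mendoza 1/1, Olsen 1/1, Singh 2/2, Lindqvist 1/1.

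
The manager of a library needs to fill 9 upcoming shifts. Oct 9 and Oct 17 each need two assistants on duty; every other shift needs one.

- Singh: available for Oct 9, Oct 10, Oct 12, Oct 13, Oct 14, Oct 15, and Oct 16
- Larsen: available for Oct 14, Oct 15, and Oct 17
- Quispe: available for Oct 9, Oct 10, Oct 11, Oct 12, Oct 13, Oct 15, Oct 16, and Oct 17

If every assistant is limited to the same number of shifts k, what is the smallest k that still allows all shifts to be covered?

With 3 assistants and 11 worker-slots to fill, someone must work at least ⌈11/3⌉ = 4 shifts, so k ≥ 4.
k = 4 works: Oct 9→Singh+Quispe, Oct 10→Singh, Oct 11→Quispe, Oct 12→Singh, Oct 13→Singh, Oct 14→Larsen, Oct 15→Larsen, Oct 16→Quispe, Oct 17→Larsen+Quispe.
Loads: Singh 4, Larsen 3, Quispe 4 — all ≤ 4.

4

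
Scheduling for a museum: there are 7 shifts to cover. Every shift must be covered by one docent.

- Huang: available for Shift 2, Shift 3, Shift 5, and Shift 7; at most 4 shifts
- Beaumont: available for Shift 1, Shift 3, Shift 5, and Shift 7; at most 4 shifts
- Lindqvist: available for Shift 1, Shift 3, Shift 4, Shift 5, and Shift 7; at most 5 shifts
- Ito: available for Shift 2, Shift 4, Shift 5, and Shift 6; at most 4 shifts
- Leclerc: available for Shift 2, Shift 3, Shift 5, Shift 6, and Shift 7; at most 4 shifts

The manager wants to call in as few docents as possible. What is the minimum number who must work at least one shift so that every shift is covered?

2

7 slots to fill and no one can take more than 5, so at least ⌈7/5⌉ = 2 docents are needed.
Beaumont and Ito alone can cover everything: Shift 1→Beaumont, Shift 2→Ito, Shift 3→Beaumont, Shift 4→Ito, Shift 5→Beaumont, Shift 6→Ito, Shift 7→Beaumont.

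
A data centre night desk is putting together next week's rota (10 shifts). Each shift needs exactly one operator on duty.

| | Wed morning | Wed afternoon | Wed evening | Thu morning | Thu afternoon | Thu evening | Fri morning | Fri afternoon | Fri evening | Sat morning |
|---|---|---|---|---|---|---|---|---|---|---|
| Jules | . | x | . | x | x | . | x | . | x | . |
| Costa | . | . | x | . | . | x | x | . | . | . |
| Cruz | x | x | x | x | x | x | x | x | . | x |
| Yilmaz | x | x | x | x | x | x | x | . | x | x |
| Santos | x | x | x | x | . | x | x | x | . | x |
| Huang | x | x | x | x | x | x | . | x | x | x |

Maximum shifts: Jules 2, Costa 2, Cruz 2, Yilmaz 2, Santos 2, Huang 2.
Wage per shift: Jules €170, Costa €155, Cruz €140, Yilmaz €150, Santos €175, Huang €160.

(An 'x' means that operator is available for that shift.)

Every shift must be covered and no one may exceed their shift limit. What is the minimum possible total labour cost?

Picking the cheapest available operator for each shift independently would cost €1410, but that ignores the shift limits.
An optimal schedule: Wed morning→Cruz, Wed afternoon→Huang, Wed evening→Costa, Thu morning→Jules, Thu afternoon→Yilmaz, Thu evening→Costa, Fri morning→Jules, Fri afternoon→Cruz, Fri evening→Yilmaz, Sat morning→Huang.
Total: 140 + 160 + 155 + 170 + 150 + 155 + 170 + 140 + 150 + 160 = €1550.

€1550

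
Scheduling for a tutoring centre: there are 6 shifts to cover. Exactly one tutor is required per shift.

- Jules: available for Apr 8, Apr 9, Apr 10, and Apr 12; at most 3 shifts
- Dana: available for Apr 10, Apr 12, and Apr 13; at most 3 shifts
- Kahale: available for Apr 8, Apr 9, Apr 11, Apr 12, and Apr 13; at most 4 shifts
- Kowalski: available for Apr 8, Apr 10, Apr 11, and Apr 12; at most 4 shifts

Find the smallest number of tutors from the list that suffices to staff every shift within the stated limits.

2

6 slots to fill and no one can take more than 4, so at least ⌈6/4⌉ = 2 tutors are needed.
Jules and Kahale alone can cover everything: Apr 8→Jules, Apr 9→Jules, Apr 10→Jules, Apr 11→Kahale, Apr 12→Kahale, Apr 13→Kahale.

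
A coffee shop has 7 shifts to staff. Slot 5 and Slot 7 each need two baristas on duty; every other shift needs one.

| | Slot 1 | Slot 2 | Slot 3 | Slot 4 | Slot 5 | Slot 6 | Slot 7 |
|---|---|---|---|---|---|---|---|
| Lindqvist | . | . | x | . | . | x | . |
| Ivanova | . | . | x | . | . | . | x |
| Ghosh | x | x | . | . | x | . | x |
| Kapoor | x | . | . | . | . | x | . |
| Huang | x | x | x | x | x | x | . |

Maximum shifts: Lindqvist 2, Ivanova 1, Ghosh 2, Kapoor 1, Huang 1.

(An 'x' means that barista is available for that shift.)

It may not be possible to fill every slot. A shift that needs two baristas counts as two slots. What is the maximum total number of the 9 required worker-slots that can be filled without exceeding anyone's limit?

Total capacity across all baristas is 2+1+2+1+1 = 7, and 9 slots are needed, so at most 7 can be filled.
An assignment achieving 7: Slot 1→Kapoor, Slot 2→Ghosh, Slot 3→Lindqvist, Slot 4→Huang, Slot 5→Ghosh, Slot 6→Lindqvist, Slot 7→Ivanova.
Loads: Lindqvist 2/2, Ivanova 1/1, Ghosh 2/2, Kapoor 1/1, Huang 1/1.

7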